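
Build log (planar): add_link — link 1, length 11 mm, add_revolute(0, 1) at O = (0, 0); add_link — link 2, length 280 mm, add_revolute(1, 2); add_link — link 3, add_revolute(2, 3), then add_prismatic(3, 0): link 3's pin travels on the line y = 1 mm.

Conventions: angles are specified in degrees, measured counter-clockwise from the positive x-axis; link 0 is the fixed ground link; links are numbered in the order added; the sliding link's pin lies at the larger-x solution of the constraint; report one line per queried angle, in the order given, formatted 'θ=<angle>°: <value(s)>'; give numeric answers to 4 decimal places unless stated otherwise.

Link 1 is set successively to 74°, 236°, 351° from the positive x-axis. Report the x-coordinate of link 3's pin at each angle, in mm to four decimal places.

geometry: r = 11 mm, L = 280 mm, e = 1 mm
θ=74°: crank pin P = (r cos θ, r sin θ) = (3.032011, 10.573879)
θ=74°: h = r sin θ − e = 10.573879 − 1 = 9.573879
θ=74°: x = r cos θ + √(L² − h²) = 3.032011 + 279.836275 = 282.868286
θ=236°: crank pin P = (r cos θ, r sin θ) = (-6.151122, -9.119413)
θ=236°: h = r sin θ − e = -9.119413 − 1 = -10.119413
θ=236°: x = r cos θ + √(L² − h²) = -6.151122 + 279.817079 = 273.665957
θ=351°: crank pin P = (r cos θ, r sin θ) = (10.864572, -1.720779)
θ=351°: h = r sin θ − e = -1.720779 − 1 = -2.720779
θ=351°: x = r cos θ + √(L² − h²) = 10.864572 + 279.986781 = 290.851352

θ=74°: 282.8683
θ=236°: 273.6660
θ=351°: 290.8514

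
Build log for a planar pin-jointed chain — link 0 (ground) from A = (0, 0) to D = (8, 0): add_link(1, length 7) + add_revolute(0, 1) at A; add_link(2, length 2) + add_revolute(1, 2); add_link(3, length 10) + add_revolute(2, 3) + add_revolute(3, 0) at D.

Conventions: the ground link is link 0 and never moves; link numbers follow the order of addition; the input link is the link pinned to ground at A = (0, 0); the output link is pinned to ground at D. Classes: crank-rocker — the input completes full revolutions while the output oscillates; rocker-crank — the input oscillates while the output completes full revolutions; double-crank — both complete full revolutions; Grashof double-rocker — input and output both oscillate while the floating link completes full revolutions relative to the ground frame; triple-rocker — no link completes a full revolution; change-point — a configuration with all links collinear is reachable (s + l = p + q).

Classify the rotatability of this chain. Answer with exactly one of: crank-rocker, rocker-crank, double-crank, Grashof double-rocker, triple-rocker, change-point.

lengths: ground=8, input=7, coupler=2, output=10
sorted: s=2 (shortest), l=10 (longest), p+q=15
s + l = 12 vs p + q = 15
s + l < p + q (Grashof) with shortest = coupler link → Grashof double-rocker

Grashof double-rocker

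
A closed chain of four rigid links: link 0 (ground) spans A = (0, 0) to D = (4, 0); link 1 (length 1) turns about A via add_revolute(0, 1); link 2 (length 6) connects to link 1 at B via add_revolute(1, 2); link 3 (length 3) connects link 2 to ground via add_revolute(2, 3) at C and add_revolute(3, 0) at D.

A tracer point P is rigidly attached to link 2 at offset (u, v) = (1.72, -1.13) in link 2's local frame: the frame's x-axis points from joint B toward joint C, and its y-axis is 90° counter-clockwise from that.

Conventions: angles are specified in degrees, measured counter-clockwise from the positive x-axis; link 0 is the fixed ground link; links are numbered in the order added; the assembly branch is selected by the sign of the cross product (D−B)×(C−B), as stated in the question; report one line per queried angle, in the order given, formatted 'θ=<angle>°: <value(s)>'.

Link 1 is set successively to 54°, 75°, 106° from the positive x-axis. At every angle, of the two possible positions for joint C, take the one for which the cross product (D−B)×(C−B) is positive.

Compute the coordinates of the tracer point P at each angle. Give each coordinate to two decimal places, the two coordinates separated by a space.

A=(0,0), D=(4.00,0)
θ=54°: B = A + 1.00·(cos54°, sin54°) = (0.5878, 0.8090)
θ=54°: |BD| = 3.5068
θ=54°: circle(B,6.00) ∩ circle(D,3.00): a=5.6031, h=2.1461
θ=54°:   candidates: C₊=(6.5348,1.6046) cross=7.526; C₋=(5.5446,-2.5718) cross=-7.526
θ=54°:   branch + wants cross > 0 → take C=(6.5348,1.6046) (cross=7.526)
θ=54°: ex = (C−B)/|BC| = (0.9912,0.1326); ey = (-0.1326,0.9912)
θ=54°: P = B + 1.72·ex + -1.13·ey = (2.4424,-0.0829)
θ=75°: B = A + 1.00·(cos75°, sin75°) = (0.2588, 0.9659)
θ=75°: |BD| = 3.8639
θ=75°: circle(B,6.00) ∩ circle(D,3.00): a=5.4258, h=2.5613
θ=75°:   candidates: C₊=(6.1527,2.0895) cross=9.896; C₋=(4.8721,-2.8704) cross=-9.896
θ=75°:   branch + wants cross > 0 → take C=(6.1527,2.0895) (cross=9.896)
θ=75°: ex = (C−B)/|BC| = (0.9823,0.1873); ey = (-0.1873,0.9823)
θ=75°: P = B + 1.72·ex + -1.13·ey = (2.1600,0.1780)
θ=106°: B = A + 1.00·(cos106°, sin106°) = (-0.2756, 0.9613)
θ=106°: |BD| = 4.3824
θ=106°: circle(B,6.00) ∩ circle(D,3.00): a=5.2717, h=2.8651
θ=106°:   candidates: C₊=(5.4962,2.6003) cross=12.556; C₋=(4.2392,-2.9904) cross=-12.556
θ=106°:   branch + wants cross > 0 → take C=(5.4962,2.6003) (cross=12.556)
θ=106°: ex = (C−B)/|BC| = (0.9620,0.2732); ey = (-0.2732,0.9620)
θ=106°: P = B + 1.72·ex + -1.13·ey = (1.6876,0.3441)

θ=54°: 2.44 -0.08
θ=75°: 2.16 0.18
θ=106°: 1.69 0.34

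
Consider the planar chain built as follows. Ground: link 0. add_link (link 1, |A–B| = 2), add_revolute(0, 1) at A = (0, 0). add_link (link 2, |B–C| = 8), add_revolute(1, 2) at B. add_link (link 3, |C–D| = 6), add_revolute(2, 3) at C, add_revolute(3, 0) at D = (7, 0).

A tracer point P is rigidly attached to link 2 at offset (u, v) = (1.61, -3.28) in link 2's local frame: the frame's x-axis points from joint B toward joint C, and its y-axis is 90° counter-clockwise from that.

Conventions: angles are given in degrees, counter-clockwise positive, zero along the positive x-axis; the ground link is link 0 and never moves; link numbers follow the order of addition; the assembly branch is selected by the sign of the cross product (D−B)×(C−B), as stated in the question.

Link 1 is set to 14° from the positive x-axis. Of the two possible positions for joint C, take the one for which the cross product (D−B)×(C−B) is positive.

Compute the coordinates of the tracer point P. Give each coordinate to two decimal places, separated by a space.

A=(0,0), D=(7.00,0)
B = A + 2.00·(cos14°, sin14°) = (1.9406, 0.4838)
|BD| = 5.0825
circle(B,8.00) ∩ circle(D,6.00): a=5.2958, h=5.9962
  candidates: C₊=(7.7832,5.9487) cross=30.476; C₋=(6.6415,-5.9893) cross=-30.476
  branch + wants cross > 0 → take C=(7.7832,5.9487) (cross=30.476)
ex = (C−B)/|BC| = (0.7303,0.6831); ey = (-0.6831,0.7303)
P = B + 1.61·ex + -3.28·ey = (5.3570,-0.8118)

5.36 -0.81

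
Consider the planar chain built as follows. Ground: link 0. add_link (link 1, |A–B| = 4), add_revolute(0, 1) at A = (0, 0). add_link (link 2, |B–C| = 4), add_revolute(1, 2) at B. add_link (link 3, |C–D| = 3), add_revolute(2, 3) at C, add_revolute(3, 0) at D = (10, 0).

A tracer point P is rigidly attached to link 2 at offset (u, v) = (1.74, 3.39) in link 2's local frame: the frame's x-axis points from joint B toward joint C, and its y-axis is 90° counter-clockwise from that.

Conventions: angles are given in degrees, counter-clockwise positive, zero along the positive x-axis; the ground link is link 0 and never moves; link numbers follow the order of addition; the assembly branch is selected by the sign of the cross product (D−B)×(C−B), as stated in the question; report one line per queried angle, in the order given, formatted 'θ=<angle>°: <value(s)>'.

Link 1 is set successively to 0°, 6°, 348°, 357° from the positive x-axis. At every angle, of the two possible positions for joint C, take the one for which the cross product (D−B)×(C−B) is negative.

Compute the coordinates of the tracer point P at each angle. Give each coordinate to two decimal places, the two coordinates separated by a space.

A=(0,0), D=(10.00,0)
θ=0°: B = A + 4.00·(cos0°, sin0°) = (4.0000, 0.0000)
θ=0°: |BD| = 6.0000
θ=0°: circle(B,4.00) ∩ circle(D,3.00): a=3.5833, h=1.7776
θ=0°:   candidates: C₊=(7.5833,1.7776) cross=10.665; C₋=(7.5833,-1.7776) cross=-10.665
θ=0°:   branch - wants cross < 0 → take C=(7.5833,-1.7776) (cross=-10.665)
θ=0°: ex = (C−B)/|BC| = (0.8958,-0.4444); ey = (0.4444,0.8958)
θ=0°: P = B + 1.74·ex + 3.39·ey = (7.0652,2.2636)
θ=6°: B = A + 4.00·(cos6°, sin6°) = (3.9781, 0.4181)
θ=6°: |BD| = 6.0364
θ=6°: circle(B,4.00) ∩ circle(D,3.00): a=3.5980, h=1.7476
θ=6°:   candidates: C₊=(7.6885,1.9123) cross=10.549; C₋=(7.4464,-1.5745) cross=-10.549
θ=6°:   branch - wants cross < 0 → take C=(7.4464,-1.5745) (cross=-10.549)
θ=6°: ex = (C−B)/|BC| = (0.8671,-0.4982); ey = (0.4982,0.8671)
θ=6°: P = B + 1.74·ex + 3.39·ey = (7.1756,2.4907)
θ=348°: B = A + 4.00·(cos348°, sin348°) = (3.9126, -0.8316)
θ=348°: |BD| = 6.1440
θ=348°: circle(B,4.00) ∩ circle(D,3.00): a=3.6416, h=1.6548
θ=348°:   candidates: C₊=(7.2967,1.3009) cross=10.167; C₋=(7.7447,-1.9783) cross=-10.167
θ=348°:   branch - wants cross < 0 → take C=(7.7447,-1.9783) (cross=-10.167)
θ=348°: ex = (C−B)/|BC| = (0.9580,-0.2867); ey = (0.2867,0.9580)
θ=348°: P = B + 1.74·ex + 3.39·ey = (6.5514,1.9173)
θ=357°: B = A + 4.00·(cos357°, sin357°) = (3.9945, -0.2093)
θ=357°: |BD| = 6.0091
θ=357°: circle(B,4.00) ∩ circle(D,3.00): a=3.5870, h=1.7701
θ=357°:   candidates: C₊=(7.5177,1.6847) cross=10.637; C₋=(7.6410,-1.8534) cross=-10.637
θ=357°:   branch - wants cross < 0 → take C=(7.6410,-1.8534) (cross=-10.637)
θ=357°: ex = (C−B)/|BC| = (0.9116,-0.4110); ey = (0.4110,0.9116)
θ=357°: P = B + 1.74·ex + 3.39·ey = (6.9741,2.1659)

θ=0°: 7.07 2.26
θ=6°: 7.18 2.49
θ=348°: 6.55 1.92
θ=357°: 6.97 2.17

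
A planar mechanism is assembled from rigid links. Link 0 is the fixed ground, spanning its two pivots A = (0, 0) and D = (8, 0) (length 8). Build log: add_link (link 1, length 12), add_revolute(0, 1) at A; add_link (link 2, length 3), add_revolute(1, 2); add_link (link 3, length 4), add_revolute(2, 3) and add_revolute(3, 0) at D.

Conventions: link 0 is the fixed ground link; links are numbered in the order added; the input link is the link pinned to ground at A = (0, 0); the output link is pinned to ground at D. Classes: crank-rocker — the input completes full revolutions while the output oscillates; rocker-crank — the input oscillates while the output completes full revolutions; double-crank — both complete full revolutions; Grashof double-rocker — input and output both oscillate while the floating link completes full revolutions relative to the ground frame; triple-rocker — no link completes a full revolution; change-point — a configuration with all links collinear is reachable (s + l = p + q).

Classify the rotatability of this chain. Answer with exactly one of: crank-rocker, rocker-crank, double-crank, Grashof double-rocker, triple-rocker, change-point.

lengths: ground=8, input=12, coupler=3, output=4
sorted: s=3 (shortest), l=12 (longest), p+q=12
s + l = 15 vs p + q = 12
s + l > p + q → non-Grashof → no link fully rotates → triple-rocker

triple-rocker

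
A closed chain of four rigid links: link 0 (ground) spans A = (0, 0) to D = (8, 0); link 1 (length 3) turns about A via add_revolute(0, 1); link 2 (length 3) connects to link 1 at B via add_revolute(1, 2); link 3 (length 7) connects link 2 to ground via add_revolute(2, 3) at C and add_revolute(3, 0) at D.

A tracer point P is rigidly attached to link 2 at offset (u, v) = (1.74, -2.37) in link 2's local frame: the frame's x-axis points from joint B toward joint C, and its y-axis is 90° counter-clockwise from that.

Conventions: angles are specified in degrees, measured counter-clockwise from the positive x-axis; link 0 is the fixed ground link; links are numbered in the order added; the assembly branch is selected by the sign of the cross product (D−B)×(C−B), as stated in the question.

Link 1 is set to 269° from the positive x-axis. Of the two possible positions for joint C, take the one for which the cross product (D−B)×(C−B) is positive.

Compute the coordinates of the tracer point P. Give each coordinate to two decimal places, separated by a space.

A=(0,0), D=(8.00,0)
B = A + 3.00·(cos269°, sin269°) = (-0.0524, -2.9995)
|BD| = 8.5929
circle(B,3.00) ∩ circle(D,7.00): a=1.9689, h=2.2635
  candidates: C₊=(1.0026,-0.1912) cross=19.450; C₋=(2.5828,-4.4333) cross=-19.450
  branch + wants cross > 0 → take C=(1.0026,-0.1912) (cross=19.450)
ex = (C−B)/|BC| = (0.3517,0.9361); ey = (-0.9361,0.3517)
P = B + 1.74·ex + -2.37·ey = (2.7782,-2.2041)

2.78 -2.20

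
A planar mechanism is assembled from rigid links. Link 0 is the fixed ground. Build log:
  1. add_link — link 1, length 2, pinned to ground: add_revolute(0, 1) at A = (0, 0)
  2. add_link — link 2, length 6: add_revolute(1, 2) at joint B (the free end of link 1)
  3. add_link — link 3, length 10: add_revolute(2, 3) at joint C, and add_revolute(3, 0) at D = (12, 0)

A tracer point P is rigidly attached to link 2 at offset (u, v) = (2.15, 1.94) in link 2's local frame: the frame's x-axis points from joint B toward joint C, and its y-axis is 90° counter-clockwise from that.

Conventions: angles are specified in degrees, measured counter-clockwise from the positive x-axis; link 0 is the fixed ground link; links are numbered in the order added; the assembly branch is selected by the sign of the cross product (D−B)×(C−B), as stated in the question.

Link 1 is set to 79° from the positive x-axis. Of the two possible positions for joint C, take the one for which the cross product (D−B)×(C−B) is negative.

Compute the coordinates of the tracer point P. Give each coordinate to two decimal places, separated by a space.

A=(0,0), D=(12.00,0)
B = A + 2.00·(cos79°, sin79°) = (0.3816, 1.9633)
|BD| = 11.7831
circle(B,6.00) ∩ circle(D,10.00): a=3.1758, h=5.0906
  candidates: C₊=(4.3612,6.4536) cross=59.983; C₋=(2.6648,-3.5853) cross=-59.983
  branch - wants cross < 0 → take C=(2.6648,-3.5853) (cross=-59.983)
ex = (C−B)/|BC| = (0.3805,-0.9248); ey = (0.9248,0.3805)
P = B + 2.15·ex + 1.94·ey = (2.9938,0.7132)

2.99 0.71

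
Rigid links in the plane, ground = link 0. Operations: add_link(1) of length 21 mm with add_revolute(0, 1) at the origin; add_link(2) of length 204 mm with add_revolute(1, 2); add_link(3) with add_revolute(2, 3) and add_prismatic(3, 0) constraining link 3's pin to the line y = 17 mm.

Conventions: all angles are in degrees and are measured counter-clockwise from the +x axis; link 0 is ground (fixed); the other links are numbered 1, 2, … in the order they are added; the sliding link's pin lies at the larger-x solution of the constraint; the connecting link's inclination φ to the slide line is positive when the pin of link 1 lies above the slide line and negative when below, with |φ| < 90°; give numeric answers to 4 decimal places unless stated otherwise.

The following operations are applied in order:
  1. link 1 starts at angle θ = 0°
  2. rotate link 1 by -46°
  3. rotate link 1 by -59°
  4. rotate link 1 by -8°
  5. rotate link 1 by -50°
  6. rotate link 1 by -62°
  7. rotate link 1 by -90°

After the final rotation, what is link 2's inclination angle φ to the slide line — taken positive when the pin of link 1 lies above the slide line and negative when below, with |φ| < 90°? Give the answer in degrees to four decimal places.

geometry: r = 21 mm, L = 204 mm, e = 17 mm; θ starts at 0°
rotate link 1 by -46°: θ ← 0° -46° = -46°
rotate link 1 by -59°: θ ← -46° -59° = -105°
rotate link 1 by -8°: θ ← -105° -8° = -113°
rotate link 1 by -50°: θ ← -113° -50° = -163°
rotate link 1 by -62°: θ ← -163° -62° = -225°
rotate link 1 by -90°: θ ← -225° -90° = -315°
h = r sin θ − e = 14.849242 − 17 = -2.150758
sin φ = h / L = -2.150758 / 204 = -0.01054293
φ = arcsin(-0.01054293) = -0.604077°

-0.6041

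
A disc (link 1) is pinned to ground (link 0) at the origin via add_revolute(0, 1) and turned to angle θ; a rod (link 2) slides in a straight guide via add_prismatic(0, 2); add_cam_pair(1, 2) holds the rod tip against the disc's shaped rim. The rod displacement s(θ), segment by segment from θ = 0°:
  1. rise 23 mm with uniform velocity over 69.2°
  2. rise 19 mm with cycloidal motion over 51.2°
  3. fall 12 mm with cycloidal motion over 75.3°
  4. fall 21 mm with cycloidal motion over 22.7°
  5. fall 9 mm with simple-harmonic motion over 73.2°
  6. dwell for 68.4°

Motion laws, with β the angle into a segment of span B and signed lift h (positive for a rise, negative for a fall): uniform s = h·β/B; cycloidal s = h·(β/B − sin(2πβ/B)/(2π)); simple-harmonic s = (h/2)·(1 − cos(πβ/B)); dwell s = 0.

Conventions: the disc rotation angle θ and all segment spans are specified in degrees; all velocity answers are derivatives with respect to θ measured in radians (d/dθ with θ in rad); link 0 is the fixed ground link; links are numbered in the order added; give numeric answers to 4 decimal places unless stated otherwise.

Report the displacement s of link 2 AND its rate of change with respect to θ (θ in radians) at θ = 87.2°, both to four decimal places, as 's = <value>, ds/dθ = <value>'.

segment 1 (0° to 69.2°, uniform, h = 23) is passed completely: s = 0.0000 + (23) = 23.0000
θ = 87.2° falls in segment 2 (69.2° to 120.4°, cycloidal, h = 19): β = 87.2 − 69.2 = 18°, B = 51.2°; Δs = 19·(0.3516 − sin(2π·0.3516)/(2π)) = 4.2508; s = 23.0000 + 4.2508 = 27.2508
velocity in seg [69.2°–120.4°] (cycloidal), θ in radians: β = 18° = 0.3142 rad, B = 51.2° = 0.8936 rad; ds/dθ = (h/B)(1 − cos(2πβ/B)) = (19/0.8936)(1 − cos(2π·0.3516)) = 33.927927 mm/rad

s = 27.2508, ds/dθ = 33.9279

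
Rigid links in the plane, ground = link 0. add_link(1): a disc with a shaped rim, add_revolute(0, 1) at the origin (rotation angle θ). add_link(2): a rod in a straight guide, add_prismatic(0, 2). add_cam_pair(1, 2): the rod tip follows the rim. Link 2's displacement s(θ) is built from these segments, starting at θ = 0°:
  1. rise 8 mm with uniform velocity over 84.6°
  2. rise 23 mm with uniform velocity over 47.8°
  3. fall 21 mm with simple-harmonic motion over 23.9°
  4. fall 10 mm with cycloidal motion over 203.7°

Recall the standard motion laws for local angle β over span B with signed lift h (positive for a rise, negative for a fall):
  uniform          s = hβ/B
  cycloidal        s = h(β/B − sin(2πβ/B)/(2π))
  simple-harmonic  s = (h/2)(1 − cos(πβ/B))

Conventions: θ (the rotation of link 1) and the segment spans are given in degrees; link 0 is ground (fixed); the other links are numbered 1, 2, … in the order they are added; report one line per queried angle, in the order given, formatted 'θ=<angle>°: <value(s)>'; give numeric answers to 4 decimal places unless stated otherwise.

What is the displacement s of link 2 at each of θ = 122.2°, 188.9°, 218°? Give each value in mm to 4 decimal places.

segment 1 (0° to 84.6°, uniform, h = 8) is passed completely: s = 0.0000 + (8) = 8.0000
θ = 122.2° falls in segment 2 (84.6° to 132.4°, uniform, h = 23): β = 122.2 − 84.6 = 37.6°, B = 47.8°; Δs = 23·37.6/47.8 = 18.0921; s = 8.0000 + 18.0921 = 26.0921
segment 2 (84.6° to 132.4°, uniform, h = 23) is passed completely: s = 8.0000 + (23) = 31.0000
segment 3 (132.4° to 156.3°, simple-harmonic, h = -21) is passed completely: s = 31.0000 + (-21) = 10.0000
θ = 188.9° falls in segment 4 (156.3° to 360°, cycloidal, h = -10): β = 188.9 − 156.3 = 32.6°, B = 203.7°; Δs = -10·(0.1600 − sin(2π·0.1600)/(2π)) = -0.2564; s = 10.0000 − 0.2564 = 9.7436
θ = 218° falls in segment 4 (156.3° to 360°, cycloidal, h = -10): β = 218 − 156.3 = 61.7°, B = 203.7°; Δs = -10·(0.3029 − sin(2π·0.3029)/(2π)) = -1.5245; s = 10.0000 − 1.5245 = 8.4755

θ=122.2°: 26.0921
θ=188.9°: 9.7436
θ=218°: 8.4755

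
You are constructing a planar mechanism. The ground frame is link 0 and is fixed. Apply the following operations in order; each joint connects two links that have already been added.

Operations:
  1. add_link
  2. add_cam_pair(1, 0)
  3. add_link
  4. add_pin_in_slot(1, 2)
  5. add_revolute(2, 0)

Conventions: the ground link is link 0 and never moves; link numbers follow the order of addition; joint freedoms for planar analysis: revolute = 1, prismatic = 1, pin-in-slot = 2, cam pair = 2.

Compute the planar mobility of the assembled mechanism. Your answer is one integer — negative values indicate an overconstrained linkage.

ground; <1,0,0>
#1 <2,0,0>
C:1↔0 J2 <2,0,1>
#2 <3,0,1>
PS:1↔2 J2 <3,0,2>
R:2↔0 J1 <3,1,2>
3×2 − 2×1 − 1×2 = 2

M = 2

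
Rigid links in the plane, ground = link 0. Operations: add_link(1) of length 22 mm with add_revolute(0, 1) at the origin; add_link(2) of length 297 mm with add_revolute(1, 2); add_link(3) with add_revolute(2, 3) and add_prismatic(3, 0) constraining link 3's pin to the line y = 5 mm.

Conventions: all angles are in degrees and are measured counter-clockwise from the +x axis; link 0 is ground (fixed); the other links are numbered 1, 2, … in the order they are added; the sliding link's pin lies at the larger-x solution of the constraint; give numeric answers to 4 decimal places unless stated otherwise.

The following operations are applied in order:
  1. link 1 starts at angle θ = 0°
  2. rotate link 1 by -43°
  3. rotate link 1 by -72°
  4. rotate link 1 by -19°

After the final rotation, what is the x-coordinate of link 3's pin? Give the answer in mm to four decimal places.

geometry: r = 22 mm, L = 297 mm, e = 5 mm; θ starts at 0°
rotate link 1 by -43°: θ ← 0° -43° = -43°
rotate link 1 by -72°: θ ← -43° -72° = -115°
rotate link 1 by -19°: θ ← -115° -19° = -134°
crank pin P = (r cos θ, r sin θ) = (-15.282484, -15.825476)
h = r sin θ − e = -15.825476 − 5 = -20.825476
x = r cos θ + √(L² − h²) = -15.282484 + 296.268965 = 280.986481

280.9865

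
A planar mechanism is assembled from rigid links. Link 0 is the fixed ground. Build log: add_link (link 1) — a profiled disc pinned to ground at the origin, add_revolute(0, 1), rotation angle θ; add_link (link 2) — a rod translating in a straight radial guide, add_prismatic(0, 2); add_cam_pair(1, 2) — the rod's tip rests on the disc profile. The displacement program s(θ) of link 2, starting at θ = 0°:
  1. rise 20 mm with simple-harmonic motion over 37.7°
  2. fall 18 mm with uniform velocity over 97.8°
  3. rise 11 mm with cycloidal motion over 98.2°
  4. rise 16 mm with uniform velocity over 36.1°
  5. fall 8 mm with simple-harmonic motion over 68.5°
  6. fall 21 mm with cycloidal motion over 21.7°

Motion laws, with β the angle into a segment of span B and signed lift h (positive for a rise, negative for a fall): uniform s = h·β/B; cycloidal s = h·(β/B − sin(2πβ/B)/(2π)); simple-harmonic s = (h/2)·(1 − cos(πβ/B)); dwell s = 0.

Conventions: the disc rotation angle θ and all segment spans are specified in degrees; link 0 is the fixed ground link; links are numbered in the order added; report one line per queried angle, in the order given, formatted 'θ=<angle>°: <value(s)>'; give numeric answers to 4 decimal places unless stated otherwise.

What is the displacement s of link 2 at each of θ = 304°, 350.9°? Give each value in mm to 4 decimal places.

seg 1 [0°–37.7°] simple-harmonic, h=20: full span → s += 20 → s = 20.0000
seg 2 [37.7°–135.5°] uniform, h=-18: full span → s += -18 → s = 2.0000
seg 3 [135.5°–233.7°] cycloidal, h=11: full span → s += 11 → s = 13.0000
seg 4 [233.7°–269.8°] uniform, h=16: full span → s += 16 → s = 29.0000
seg 5 [269.8°–338.3°] simple-harmonic, h=-8: θ=304° here. β=34.2, B=68.5. -8/2·(1 − cos(π·0.4993)) = -3.9908 → s = 25.0092
seg 5 [269.8°–338.3°] simple-harmonic, h=-8: full span → s += -8 → s = 21.0000
seg 6 [338.3°–360°] cycloidal, h=-21: θ=350.9° here. β=12.6, B=21.7. -21·(0.5806 − sin(2π·0.5806)/(2π)) = -13.8156 → s = 7.1844

θ=304°: 25.0092
θ=350.9°: 7.1844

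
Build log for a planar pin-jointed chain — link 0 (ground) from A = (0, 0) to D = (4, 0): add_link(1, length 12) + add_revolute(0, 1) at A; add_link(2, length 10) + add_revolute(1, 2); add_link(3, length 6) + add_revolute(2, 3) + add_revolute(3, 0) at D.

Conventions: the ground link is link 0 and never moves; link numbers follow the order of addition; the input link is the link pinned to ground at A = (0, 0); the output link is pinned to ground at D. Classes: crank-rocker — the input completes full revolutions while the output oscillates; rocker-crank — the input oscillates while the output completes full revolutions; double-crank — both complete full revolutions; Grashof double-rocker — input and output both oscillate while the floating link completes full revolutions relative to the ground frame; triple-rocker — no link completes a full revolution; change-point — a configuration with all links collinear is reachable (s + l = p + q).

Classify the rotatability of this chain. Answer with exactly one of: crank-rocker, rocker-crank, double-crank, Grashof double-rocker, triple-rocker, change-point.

lengths: ground=4, input=12, coupler=10, output=6
sorted: s=4 (shortest), l=12 (longest), p+q=16
s + l = 16 vs p + q = 16
s + l = p + q → change-point (collinear configuration reachable)

change-point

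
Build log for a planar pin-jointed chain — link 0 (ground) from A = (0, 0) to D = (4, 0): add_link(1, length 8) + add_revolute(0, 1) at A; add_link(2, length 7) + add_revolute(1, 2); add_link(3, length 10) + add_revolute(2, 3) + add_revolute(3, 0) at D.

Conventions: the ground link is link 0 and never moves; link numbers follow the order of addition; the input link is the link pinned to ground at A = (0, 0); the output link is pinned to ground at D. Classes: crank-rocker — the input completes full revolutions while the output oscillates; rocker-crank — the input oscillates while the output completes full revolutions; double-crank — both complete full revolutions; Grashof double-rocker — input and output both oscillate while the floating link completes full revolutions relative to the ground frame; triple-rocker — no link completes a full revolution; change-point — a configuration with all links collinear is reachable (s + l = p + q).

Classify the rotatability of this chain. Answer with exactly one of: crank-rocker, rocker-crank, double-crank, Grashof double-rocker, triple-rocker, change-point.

lengths: ground=4, input=8, coupler=7, output=10
sorted: s=4 (shortest), l=10 (longest), p+q=15
s + l = 14 vs p + q = 15
s + l < p + q (Grashof) with shortest = ground link → double-crank

double-crank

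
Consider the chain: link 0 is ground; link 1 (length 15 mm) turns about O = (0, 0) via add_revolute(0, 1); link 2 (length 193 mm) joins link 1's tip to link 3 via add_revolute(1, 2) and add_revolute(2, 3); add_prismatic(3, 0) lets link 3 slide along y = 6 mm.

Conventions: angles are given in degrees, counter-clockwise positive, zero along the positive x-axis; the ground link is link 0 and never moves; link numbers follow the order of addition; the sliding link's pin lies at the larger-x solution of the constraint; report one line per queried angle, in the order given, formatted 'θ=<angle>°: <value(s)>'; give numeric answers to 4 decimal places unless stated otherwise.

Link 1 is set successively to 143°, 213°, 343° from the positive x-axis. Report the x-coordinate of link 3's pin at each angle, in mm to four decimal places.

geometry: r = 15 mm, L = 193 mm, e = 6 mm
θ=143°: crank pin P = (r cos θ, r sin θ) = (-11.979533, 9.027225)
θ=143°: h = r sin θ − e = 9.027225 − 6 = 3.027225
θ=143°: x = r cos θ + √(L² − h²) = -11.979533 + 192.976257 = 180.996725
θ=213°: crank pin P = (r cos θ, r sin θ) = (-12.580059, -8.169586)
θ=213°: h = r sin θ − e = -8.169586 − 6 = -14.169586
θ=213°: x = r cos θ + √(L² − h²) = -12.580059 + 192.479149 = 179.899091
θ=343°: crank pin P = (r cos θ, r sin θ) = (14.344571, -4.385576)
θ=343°: h = r sin θ − e = -4.385576 − 6 = -10.385576
θ=343°: x = r cos θ + √(L² − h²) = 14.344571 + 192.720367 = 207.064938

θ=143°: 180.9967
θ=213°: 179.8991
θ=343°: 207.0649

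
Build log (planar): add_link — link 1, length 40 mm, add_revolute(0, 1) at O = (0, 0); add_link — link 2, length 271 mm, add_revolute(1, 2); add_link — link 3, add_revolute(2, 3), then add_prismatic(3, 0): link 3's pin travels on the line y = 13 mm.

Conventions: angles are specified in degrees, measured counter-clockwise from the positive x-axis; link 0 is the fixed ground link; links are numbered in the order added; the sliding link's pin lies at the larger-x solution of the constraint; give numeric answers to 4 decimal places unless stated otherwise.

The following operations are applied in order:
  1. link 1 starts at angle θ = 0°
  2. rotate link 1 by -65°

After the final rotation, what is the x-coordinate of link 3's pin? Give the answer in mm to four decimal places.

geometry: r = 40 mm, L = 271 mm, e = 13 mm; θ starts at 0°
rotate link 1 by -65°: θ ← 0° -65° = -65°
crank pin P = (r cos θ, r sin θ) = (16.904730, -36.252311)
h = r sin θ − e = -36.252311 − 13 = -49.252311
x = r cos θ + √(L² − h²) = 16.904730 + 266.486791 = 283.391522

283.3915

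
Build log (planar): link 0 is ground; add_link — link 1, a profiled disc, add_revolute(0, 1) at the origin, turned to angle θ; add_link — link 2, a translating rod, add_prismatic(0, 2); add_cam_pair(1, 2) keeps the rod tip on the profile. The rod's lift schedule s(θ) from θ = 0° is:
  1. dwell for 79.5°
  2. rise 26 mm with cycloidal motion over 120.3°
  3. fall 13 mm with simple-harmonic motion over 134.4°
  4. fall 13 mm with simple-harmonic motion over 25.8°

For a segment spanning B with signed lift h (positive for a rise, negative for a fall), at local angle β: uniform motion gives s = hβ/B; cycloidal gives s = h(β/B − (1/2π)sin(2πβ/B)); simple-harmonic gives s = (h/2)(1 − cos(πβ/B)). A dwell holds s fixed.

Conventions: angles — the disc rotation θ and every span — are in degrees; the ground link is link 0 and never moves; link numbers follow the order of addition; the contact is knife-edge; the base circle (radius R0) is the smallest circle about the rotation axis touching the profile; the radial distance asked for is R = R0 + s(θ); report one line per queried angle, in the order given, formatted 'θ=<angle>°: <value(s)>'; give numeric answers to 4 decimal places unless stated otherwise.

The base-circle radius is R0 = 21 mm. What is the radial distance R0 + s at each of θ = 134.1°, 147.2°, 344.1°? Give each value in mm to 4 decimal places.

seg 1 [0°–79.5°] dwell: s stays 0.0000
seg 2 [79.5°–199.8°] cycloidal, h=26: θ=134.1° here. β=54.6, B=120.3. 26·(0.4539 − sin(2π·0.4539)/(2π)) = 10.6177 → s = 10.6177
seg 2 [79.5°–199.8°] cycloidal, h=26: θ=147.2° here. β=67.7, B=120.3. 26·(0.5628 − sin(2π·0.5628)/(2π)) = 16.2215 → s = 16.2215
seg 2 [79.5°–199.8°] cycloidal, h=26: full span → s += 26 → s = 26.0000
seg 3 [199.8°–334.2°] simple-harmonic, h=-13: full span → s += -13 → s = 13.0000
seg 4 [334.2°–360°] simple-harmonic, h=-13: θ=344.1° here. β=9.9, B=25.8. -13/2·(1 − cos(π·0.3837)) = -4.1780 → s = 8.8220
θ=134.1°: R = R0 + s = 21 + 10.6177 = 31.6177
θ=147.2°: R = R0 + s = 21 + 16.2215 = 37.2215
θ=344.1°: R = R0 + s = 21 + 8.8220 = 29.8220

θ=134.1°: 31.6177
θ=147.2°: 37.2215
θ=344.1°: 29.8220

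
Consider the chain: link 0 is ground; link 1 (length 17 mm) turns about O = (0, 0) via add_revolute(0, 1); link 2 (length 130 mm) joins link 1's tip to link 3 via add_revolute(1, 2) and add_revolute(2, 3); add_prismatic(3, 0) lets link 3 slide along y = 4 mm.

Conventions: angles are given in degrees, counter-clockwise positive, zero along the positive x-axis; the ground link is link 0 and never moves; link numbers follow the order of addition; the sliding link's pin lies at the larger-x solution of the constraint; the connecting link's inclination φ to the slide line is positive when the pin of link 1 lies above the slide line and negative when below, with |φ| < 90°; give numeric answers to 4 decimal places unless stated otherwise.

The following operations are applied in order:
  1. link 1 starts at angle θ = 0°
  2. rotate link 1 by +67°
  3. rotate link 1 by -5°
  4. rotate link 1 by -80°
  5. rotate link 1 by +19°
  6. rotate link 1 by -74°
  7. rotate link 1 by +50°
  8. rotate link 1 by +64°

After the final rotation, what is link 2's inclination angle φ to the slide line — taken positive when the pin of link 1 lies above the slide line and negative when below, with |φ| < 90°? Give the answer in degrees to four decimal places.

geometry: r = 17 mm, L = 130 mm, e = 4 mm; θ starts at 0°
rotate link 1 by +67°: θ ← 0° +67° = 67°
rotate link 1 by -5°: θ ← 67° -5° = 62°
rotate link 1 by -80°: θ ← 62° -80° = -18°
rotate link 1 by +19°: θ ← -18° +19° = 1°
rotate link 1 by -74°: θ ← 1° -74° = -73°
rotate link 1 by +50°: θ ← -73° +50° = -23°
rotate link 1 by +64°: θ ← -23° +64° = 41°
h = r sin θ − e = 11.153003 − 4 = 7.153003
sin φ = h / L = 7.153003 / 130 = 0.05502310
φ = arcsin(0.05502310) = 3.154185°

3.1542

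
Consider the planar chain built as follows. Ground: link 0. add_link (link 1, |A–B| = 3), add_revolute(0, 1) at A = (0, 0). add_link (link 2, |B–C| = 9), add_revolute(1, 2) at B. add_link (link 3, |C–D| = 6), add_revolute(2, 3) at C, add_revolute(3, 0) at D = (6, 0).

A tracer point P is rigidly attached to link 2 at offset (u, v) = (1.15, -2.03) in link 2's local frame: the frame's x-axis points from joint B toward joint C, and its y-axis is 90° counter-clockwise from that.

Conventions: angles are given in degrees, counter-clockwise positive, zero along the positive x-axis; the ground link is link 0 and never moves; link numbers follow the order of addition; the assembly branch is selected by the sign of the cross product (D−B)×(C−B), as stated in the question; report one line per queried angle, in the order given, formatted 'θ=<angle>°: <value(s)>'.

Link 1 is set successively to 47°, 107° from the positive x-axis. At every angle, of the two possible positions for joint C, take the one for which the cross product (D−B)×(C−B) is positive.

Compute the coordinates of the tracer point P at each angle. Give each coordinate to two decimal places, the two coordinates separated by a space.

A=(0,0), D=(6.00,0)
θ=47°: B = A + 3.00·(cos47°, sin47°) = (2.0460, 2.1941)
θ=47°: |BD| = 4.5220
θ=47°: circle(B,9.00) ∩ circle(D,6.00): a=7.2367, h=5.3507
θ=47°:   candidates: C₊=(10.9700,3.3615) cross=24.196; C₋=(5.7776,-5.9959) cross=-24.196
θ=47°:   branch + wants cross > 0 → take C=(10.9700,3.3615) (cross=24.196)
θ=47°: ex = (C−B)/|BC| = (0.9916,0.1297); ey = (-0.1297,0.9916)
θ=47°: P = B + 1.15·ex + -2.03·ey = (3.4496,0.3304)
θ=107°: B = A + 3.00·(cos107°, sin107°) = (-0.8771, 2.8689)
θ=107°: |BD| = 7.4515
θ=107°: circle(B,9.00) ∩ circle(D,6.00): a=6.7453, h=5.9583
θ=107°:   candidates: C₊=(7.6422,5.7709) cross=44.398; C₋=(3.0542,-5.2271) cross=-44.398
θ=107°:   branch + wants cross > 0 → take C=(7.6422,5.7709) (cross=44.398)
θ=107°: ex = (C−B)/|BC| = (0.9466,0.3224); ey = (-0.3224,0.9466)
θ=107°: P = B + 1.15·ex + -2.03·ey = (0.8660,1.3181)

θ=47°: 3.45 0.33
θ=107°: 0.87 1.32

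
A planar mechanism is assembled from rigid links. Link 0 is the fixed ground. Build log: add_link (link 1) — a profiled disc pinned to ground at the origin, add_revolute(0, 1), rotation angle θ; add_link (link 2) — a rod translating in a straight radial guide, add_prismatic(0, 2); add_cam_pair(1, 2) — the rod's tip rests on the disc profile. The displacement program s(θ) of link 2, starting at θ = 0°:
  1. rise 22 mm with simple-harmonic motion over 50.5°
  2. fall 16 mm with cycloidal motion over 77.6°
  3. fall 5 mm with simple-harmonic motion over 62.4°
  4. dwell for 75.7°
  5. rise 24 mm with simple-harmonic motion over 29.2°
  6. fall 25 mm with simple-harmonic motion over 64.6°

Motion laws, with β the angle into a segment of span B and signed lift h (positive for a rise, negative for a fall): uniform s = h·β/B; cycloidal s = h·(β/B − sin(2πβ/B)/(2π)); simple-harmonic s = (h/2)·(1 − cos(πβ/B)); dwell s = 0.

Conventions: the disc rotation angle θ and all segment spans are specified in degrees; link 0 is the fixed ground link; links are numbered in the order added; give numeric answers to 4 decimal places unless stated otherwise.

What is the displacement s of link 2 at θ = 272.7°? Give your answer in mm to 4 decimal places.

seg 1 [0°–50.5°] simple-harmonic, h=22: full span → s += 22 → s = 22.0000
seg 2 [50.5°–128.1°] cycloidal, h=-16: full span → s += -16 → s = 6.0000
seg 3 [128.1°–190.5°] simple-harmonic, h=-5: full span → s += -5 → s = 1.0000
seg 4 [190.5°–266.2°] dwell: s stays 1.0000
seg 5 [266.2°–295.4°] simple-harmonic, h=24: θ=272.7° here. β=6.5, B=29.2. 24/2·(1 − cos(π·0.2226)) = 2.8167 → s = 3.8167

3.8167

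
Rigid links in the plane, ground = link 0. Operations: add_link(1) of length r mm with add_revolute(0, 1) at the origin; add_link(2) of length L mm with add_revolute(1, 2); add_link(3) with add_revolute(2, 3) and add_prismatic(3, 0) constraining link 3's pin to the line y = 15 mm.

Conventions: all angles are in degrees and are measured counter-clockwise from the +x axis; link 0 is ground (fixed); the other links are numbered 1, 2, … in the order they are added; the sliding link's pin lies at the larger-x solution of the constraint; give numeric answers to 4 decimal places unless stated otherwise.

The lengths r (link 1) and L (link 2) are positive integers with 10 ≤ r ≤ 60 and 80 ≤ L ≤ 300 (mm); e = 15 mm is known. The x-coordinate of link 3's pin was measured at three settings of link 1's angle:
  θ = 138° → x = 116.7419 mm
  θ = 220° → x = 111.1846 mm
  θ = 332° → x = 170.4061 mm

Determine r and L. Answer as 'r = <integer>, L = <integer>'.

constraint per measurement: (x − r cos θ)² + (r sin θ − e)² = L²
subtracting the θ₁ and θ₂ equations cancels the r² and L² terms:
r = (x₁² − x₂²) / (2[(x₁cos θ₁ + e sin θ₁) − (x₂cos θ₂ + e sin θ₂)]) = 35.0002 → r = 35
L² = (x₁ − r cos θ₁)² + (r sin θ₁ − e)² = 20449.0138 → L = 143.0000 → L = 143
check at θ₃=332°: x = 170.4061 (printed 170.4061) ✓

r = 35, L = 143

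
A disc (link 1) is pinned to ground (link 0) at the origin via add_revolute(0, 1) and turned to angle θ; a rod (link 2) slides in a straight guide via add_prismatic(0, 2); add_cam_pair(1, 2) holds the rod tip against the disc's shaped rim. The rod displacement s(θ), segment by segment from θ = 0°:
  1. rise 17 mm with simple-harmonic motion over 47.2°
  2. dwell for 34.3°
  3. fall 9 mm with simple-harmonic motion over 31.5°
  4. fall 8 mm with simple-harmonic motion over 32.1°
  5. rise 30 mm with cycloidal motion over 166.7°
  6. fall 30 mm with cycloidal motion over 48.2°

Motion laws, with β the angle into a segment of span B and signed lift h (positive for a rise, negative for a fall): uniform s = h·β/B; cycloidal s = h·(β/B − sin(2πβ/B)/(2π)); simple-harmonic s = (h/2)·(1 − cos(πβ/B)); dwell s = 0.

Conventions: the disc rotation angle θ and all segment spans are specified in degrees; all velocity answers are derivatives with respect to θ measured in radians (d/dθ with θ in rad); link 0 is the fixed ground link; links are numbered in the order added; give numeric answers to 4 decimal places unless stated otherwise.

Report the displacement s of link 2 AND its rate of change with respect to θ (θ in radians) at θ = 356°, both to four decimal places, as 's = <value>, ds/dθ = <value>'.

segment 1 (0° to 47.2°, simple-harmonic, h = 17) is passed completely: s = 0.0000 + (17) = 17.0000
segment 2 (47.2° to 81.5°, dwell): s unchanged at 17.0000
segment 3 (81.5° to 113°, simple-harmonic, h = -9) is passed completely: s = 17.0000 + (-9) = 8.0000
segment 4 (113° to 145.1°, simple-harmonic, h = -8) is passed completely: s = 8.0000 + (-8) = 0.0000
segment 5 (145.1° to 311.8°, cycloidal, h = 30) is passed completely: s = 0.0000 + (30) = 30.0000
θ = 356° falls in segment 6 (311.8° to 360°, cycloidal, h = -30): β = 356 − 311.8 = 44.2°, B = 48.2°; Δs = -30·(0.9170 − sin(2π·0.9170)/(2π)) = -29.8887; s = 30.0000 − 29.8887 = 0.1113
velocity in seg [311.8°–360°] (cycloidal), θ in radians: β = 44.2° = 0.7714 rad, B = 48.2° = 0.8412 rad; ds/dθ = (h/B)(1 − cos(2πβ/B)) = ((-30)/0.8412)(1 − cos(2π·0.9170)) = -4.739039 mm/rad

s = 0.1113, ds/dθ = -4.7390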